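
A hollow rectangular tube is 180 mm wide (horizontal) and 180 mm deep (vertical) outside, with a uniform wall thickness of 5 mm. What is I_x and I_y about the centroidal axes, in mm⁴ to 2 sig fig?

I_x ≈ 1.8 × 10⁷ mm⁴, I_y ≈ 1.8 × 10⁷ mm⁴

Decompose the section into non-overlapping parts with the origin at the bottom-left of its bounding rectangle.
Outer rectangle: 180 × 180, A = 32 400 mm², y = 90 mm, Ī = 87 480 000 mm⁴.
Inner void (subtracted): 170 × 170, A = 28 900 mm², y = 90 mm, Ī = 69 600 833 mm⁴.
By symmetry the centroid is at mid-height, ȳ = 90 mm.
All pieces are centred on the centroidal x-axis, so I = ΣĪ (holes subtracted) = 17 879 167 mm⁴.
Repeating about the centroidal y-axis gives I_y = 17 879 167 mm⁴.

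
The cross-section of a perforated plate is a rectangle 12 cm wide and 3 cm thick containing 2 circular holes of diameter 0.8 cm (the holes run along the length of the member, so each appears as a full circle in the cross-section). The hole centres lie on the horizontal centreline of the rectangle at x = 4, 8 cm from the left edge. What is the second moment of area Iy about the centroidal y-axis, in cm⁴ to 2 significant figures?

Iy ≈ 430 cm⁴

Break the section into simple shapes (no overlaps), measuring from the bottom-left corner of the bounding box.
Plate: 12 × 3, A = 36 cm², x = 6 cm, Ī = 432 cm⁴.
Hole 1 (subtracted): ⌀0.8, A = 0.5027 cm², x = 4 cm, Ī = 0.02011 cm⁴.
Hole 2 (subtracted): ⌀0.8, A = 0.5027 cm², x = 8 cm, Ī = 0.02011 cm⁴.
By symmetry the centroid is at mid-width, x̄ = 6 cm.
Transfer each piece to the centroidal y-axis using Ī + A·d² with d = x − 6:
  plate: d = 0 cm → contributes +432 cm⁴
  hole 1: d = -2 cm → contributes −2.031 cm⁴
  hole 2: d = 2 cm → contributes −2.031 cm⁴
Total I = 427.9 cm⁴.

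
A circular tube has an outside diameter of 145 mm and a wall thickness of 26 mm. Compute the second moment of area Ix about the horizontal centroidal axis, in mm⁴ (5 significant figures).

Break the section into simple shapes (no overlaps), measuring from the bottom-left corner of the bounding box.
Outer circle: ⌀145, A = 16 513 mm², y = 72.5 mm, Ī = 21 699 109 mm⁴.
Bore (subtracted): ⌀93, A = 6792.909 mm², y = 72.5 mm, Ī = 3 671 992 mm⁴.
By symmetry the centroid is at mid-height, ȳ = 72.5 mm.
All pieces are centred on the horizontal centroidal axis, so I = ΣĪ (holes subtracted) = 18 027 118 mm⁴.

Ix ≈ 1.8027 × 10⁷ mm⁴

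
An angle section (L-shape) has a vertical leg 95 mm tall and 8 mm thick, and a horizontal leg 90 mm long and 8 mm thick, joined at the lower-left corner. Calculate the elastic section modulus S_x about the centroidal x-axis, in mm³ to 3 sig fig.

S_x ≈ 1.83 × 10⁴ mm³

Treat the section as a set of non-overlapping primitives; coordinates are from the bounding-box lower-left.
Vertical leg: 8 × 95, A = 760 mm², y = 47.5 mm, Ī = 571 583 mm⁴.
Horizontal leg (remainder): 82 × 8, A = 656 mm², y = 4 mm, Ī = 3498.7 mm⁴.
Centroid: ȳ = ΣA·y / ΣA = 27.347 mm.
Transfer each piece to the centroidal x-axis using Ī + A·d² with d = y − 27.347:
  vertical leg: d = 20.153 mm → contributes +880 238 mm⁴
  horizontal leg (remainder): d = -23.347 mm → contributes +361 087 mm⁴
Total I = 1 241 325 mm⁴.
Extreme fibre distance c = 67.653 mm; S = I/c = 18 349 mm³.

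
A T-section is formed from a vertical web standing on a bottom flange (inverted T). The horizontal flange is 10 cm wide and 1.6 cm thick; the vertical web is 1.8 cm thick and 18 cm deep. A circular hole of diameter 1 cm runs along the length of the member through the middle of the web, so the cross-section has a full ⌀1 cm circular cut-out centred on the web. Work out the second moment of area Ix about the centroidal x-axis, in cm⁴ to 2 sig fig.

Treat the section as a set of non-overlapping primitives; coordinates are from the bounding-box lower-left.
Flange: 10 × 1.6, A = 16 cm², y = 0.8 cm, Ī = 3.413 cm⁴.
Web: 1.8 × 18, A = 32.4 cm², y = 10.6 cm, Ī = 874.8 cm⁴.
Hole (subtracted): ⌀1, A = 0.7854 cm², y = 10.6 cm, Ī = 0.04909 cm⁴.
Centroid: ȳ = ΣA·y / ΣA = 7.307 cm.
Transfer each piece to the centroidal x-axis using Ī + A·d² with d = y − 7.307:
  flange: d = -6.507 cm → contributes +680.8 cm⁴
  web: d = 3.293 cm → contributes +1 226 cm⁴
  hole: d = 3.293 cm → contributes −8.566 cm⁴
Total I = 1 898 cm⁴.

Ix ≈ 1900 cm⁴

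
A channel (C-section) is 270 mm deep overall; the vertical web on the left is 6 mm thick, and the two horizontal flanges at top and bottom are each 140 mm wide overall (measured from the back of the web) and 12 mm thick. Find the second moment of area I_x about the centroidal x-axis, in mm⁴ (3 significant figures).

I_x ≈ 6.34 × 10⁷ mm⁴

Decompose the section into non-overlapping parts with the origin at the bottom-left of its bounding rectangle.
Web: 6 × 270, A = 1 620 mm², y = 135 mm, Ī = 9 841 500 mm⁴.
Top flange (beyond web): 134 × 12, A = 1 608 mm², y = 264 mm, Ī = 19 296 mm⁴.
Bottom flange (beyond web): 134 × 12, A = 1 608 mm², y = 6 mm, Ī = 19 296 mm⁴.
By symmetry the centroid is at mid-height, ȳ = 135 mm.
Transfer each piece to the centroidal x-axis using Ī + A·d² with d = y − 135:
  web: d = 0 mm → contributes +9 841 500 mm⁴
  top flange (beyond web): d = 129 mm → contributes +26 778 024 mm⁴
  bottom flange (beyond web): d = -129 mm → contributes +26 778 024 mm⁴
Total I = 63 397 548 mm⁴.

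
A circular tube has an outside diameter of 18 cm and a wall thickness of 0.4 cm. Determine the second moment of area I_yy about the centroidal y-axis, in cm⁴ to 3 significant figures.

Split into non-overlapping primitives; take the origin at the lower-left of the bounding box.
Outer circle: ⌀18, A = 254.47 cm², x = 9 cm, Ī = 5 153 cm⁴.
Bore (subtracted): ⌀17.2, A = 232.35 cm², x = 9 cm, Ī = 4296.2 cm⁴.
By symmetry the centroid is at mid-width, x̄ = 9 cm.
All pieces are centred on the centroidal y-axis, so I = ΣĪ (holes subtracted) = 856.81 cm⁴.

I_yy ≈ 857 cm⁴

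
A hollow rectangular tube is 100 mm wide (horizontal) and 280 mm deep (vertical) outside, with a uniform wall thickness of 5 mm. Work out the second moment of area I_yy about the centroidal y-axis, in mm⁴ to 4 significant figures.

I_yy ≈ 6.931 × 10⁶ mm⁴

Treat the section as a set of non-overlapping primitives; coordinates are from the bounding-box lower-left.
Outer rectangle: 100 × 280, A = 28 000 mm², x = 50 mm, Ī = 23 333 333 mm⁴.
Inner void (subtracted): 90 × 270, A = 24 300 mm², x = 50 mm, Ī = 16 402 500 mm⁴.
By symmetry the centroid is at mid-width, x̄ = 50 mm.
All pieces are centred on the centroidal y-axis, so I = ΣĪ (holes subtracted) = 6 930 833 mm⁴.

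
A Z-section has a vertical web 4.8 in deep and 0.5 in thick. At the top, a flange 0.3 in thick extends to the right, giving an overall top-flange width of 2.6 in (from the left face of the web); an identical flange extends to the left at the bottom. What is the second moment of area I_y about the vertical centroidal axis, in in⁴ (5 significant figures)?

I_y ≈ 2.6425 in⁴

Decompose the section into non-overlapping parts with the origin at the bottom-left of its bounding rectangle.
Web: 0.5 × 4.8, A = 2.4 in², x = 2.35 in, Ī = 0.05 in⁴.
Top flange (beyond web): 2.1 × 0.3, A = 0.63 in², x = 3.65 in, Ī = 0.231525 in⁴.
Bottom flange (beyond web): 2.1 × 0.3, A = 0.63 in², x = 1.05 in, Ī = 0.231525 in⁴.
Centroid: x̄ = ΣA·x / ΣA = 2.35 in.
Transfer each piece to the vertical centroidal axis using Ī + A·d² with d = x − 2.35:
  web: d = 0 in → contributes +0.05 in⁴
  top flange (beyond web): d = 1.3 in → contributes +1.296225 in⁴
  bottom flange (beyond web): d = -1.3 in → contributes +1.296225 in⁴
Total I = 2.64245 in⁴.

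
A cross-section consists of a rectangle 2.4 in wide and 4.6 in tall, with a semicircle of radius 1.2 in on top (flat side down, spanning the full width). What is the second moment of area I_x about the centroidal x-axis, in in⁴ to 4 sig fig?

I_x ≈ 34.51 in⁴

Split into non-overlapping primitives; take the origin at the lower-left of the bounding box.
Rectangular body: 2.4 × 4.6, A = 11.04 in², y = 2.3 in, Ī = 19.4672 in⁴.
Semicircular cap: semicircle r = 1.2, A = 2.26195 in², y = 5.1093 in, Ī = 0.227592 in⁴.
Centroid: ȳ = ΣA·y / ΣA = 2.77771 in.
Transfer each piece to the centroidal x-axis using Ī + A·d² with d = y − 2.77771:
  rectangular body: d = -0.47771 in → contributes +21.9866 in⁴
  semicircular cap: d = 2.33159 in → contributes +12.5242 in⁴
Total I = 34.5108 in⁴.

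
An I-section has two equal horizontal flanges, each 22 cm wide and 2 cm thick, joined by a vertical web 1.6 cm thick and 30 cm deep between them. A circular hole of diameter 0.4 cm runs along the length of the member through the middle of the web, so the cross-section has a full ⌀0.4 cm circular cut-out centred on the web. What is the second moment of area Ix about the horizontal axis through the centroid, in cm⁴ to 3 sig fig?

Ix ≈ 2.62 × 10⁴ cm⁴

Break the section into simple shapes (no overlaps), measuring from the bottom-left corner of the bounding box.
Bottom flange: 22 × 2, A = 44 cm², y = 1 cm, Ī = 14.667 cm⁴.
Web: 1.6 × 30, A = 48 cm², y = 17 cm, Ī = 3 600 cm⁴.
Top flange: 22 × 2, A = 44 cm², y = 33 cm, Ī = 14.667 cm⁴.
Hole (subtracted): ⌀0.4, A = 0.12566 cm², y = 17 cm, Ī = 0.0012566 cm⁴.
By symmetry the centroid is at mid-height, ȳ = 17 cm.
Transfer each piece to the horizontal axis through the centroid using Ī + A·d² with d = y − 17:
  bottom flange: d = -16 cm → contributes +11 279 cm⁴
  web: d = 0 cm → contributes +3 600 cm⁴
  top flange: d = 16 cm → contributes +11 279 cm⁴
  hole: d = 0 cm → contributes −0.0012566 cm⁴
Total I = 26 157 cm⁴.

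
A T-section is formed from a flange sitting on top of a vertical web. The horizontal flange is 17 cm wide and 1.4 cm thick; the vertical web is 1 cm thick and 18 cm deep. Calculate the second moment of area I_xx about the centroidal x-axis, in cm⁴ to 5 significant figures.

I_xx ≈ 1454.2 cm⁴

Treat the section as a set of non-overlapping primitives; coordinates are from the bounding-box lower-left.
Flange: 17 × 1.4, A = 23.8 cm², y = 18.7 cm, Ī = 3.887333 cm⁴.
Web: 1 × 18, A = 18 cm², y = 9 cm, Ī = 486 cm⁴.
Centroid: ȳ = ΣA·y / ΣA = 14.52297 cm.
Transfer each piece to the centroidal x-axis using Ī + A·d² with d = y − 14.52297:
  flange: d = 4.177033 cm → contributes +419.1404 cm⁴
  web: d = -5.522967 cm → contributes +1035.057 cm⁴
Total I = 1454.197 cm⁴.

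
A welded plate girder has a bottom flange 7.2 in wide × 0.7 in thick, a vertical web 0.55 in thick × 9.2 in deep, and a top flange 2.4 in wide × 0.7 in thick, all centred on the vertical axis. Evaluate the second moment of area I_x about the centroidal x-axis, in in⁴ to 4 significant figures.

I_x ≈ 177.1 in⁴

Split into non-overlapping primitives; take the origin at the lower-left of the bounding box.
Bottom plate: 7.2 × 0.7, A = 5.04 in², y = 0.35 in, Ī = 0.2058 in⁴.
Web plate: 0.55 × 9.2, A = 5.06 in², y = 5.3 in, Ī = 35.6899 in⁴.
Top plate: 2.4 × 0.7, A = 1.68 in², y = 10.25 in, Ī = 0.0686 in⁴.
Centroid: ȳ = ΣA·y / ΣA = 3.88812 in.
Transfer each piece to the centroidal x-axis using Ī + A·d² with d = y − 3.88812:
  bottom plate: d = -3.53812 in → contributes +63.2978 in⁴
  web plate: d = 1.41188 in → contributes +45.7766 in⁴
  top plate: d = 6.36188 in → contributes +68.0642 in⁴
Total I = 177.139 in⁴.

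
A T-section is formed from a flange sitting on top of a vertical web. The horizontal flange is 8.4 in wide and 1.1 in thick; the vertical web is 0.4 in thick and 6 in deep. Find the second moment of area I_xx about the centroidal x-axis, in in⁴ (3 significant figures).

I_xx ≈ 32.1 in⁴

Split into non-overlapping primitives; take the origin at the lower-left of the bounding box.
Flange: 8.4 × 1.1, A = 9.24 in², y = 6.55 in, Ī = 0.9317 in⁴.
Web: 0.4 × 6, A = 2.4 in², y = 3 in, Ī = 7.2 in⁴.
Centroid: ȳ = ΣA·y / ΣA = 5.818 in.
Transfer each piece to the centroidal x-axis using Ī + A·d² with d = y − 5.818:
  flange: d = 0.73196 in → contributes +5.8822 in⁴
  web: d = -2.818 in → contributes +26.259 in⁴
Total I = 32.141 in⁴.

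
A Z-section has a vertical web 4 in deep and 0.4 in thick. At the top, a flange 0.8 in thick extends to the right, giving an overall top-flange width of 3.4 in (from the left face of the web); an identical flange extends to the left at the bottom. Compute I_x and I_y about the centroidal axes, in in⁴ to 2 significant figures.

I_x ≈ 15 in⁴, I_y ≈ 17 in⁴

Decompose the section into non-overlapping parts with the origin at the bottom-left of its bounding rectangle.
Web: 0.4 × 4, A = 1.6 in², y = 2 in, Ī = 2.133 in⁴.
Top flange (beyond web): 3 × 0.8, A = 2.4 in², y = 3.6 in, Ī = 0.128 in⁴.
Bottom flange (beyond web): 3 × 0.8, A = 2.4 in², y = 0.4 in, Ī = 0.128 in⁴.
Centroid: ȳ = ΣA·y / ΣA = 2 in.
Transfer each piece to the centroidal x-axis using Ī + A·d² with d = y − 2:
  web: d = 0 in → contributes +2.133 in⁴
  top flange (beyond web): d = 1.6 in → contributes +6.272 in⁴
  bottom flange (beyond web): d = -1.6 in → contributes +6.272 in⁴
Total I = 14.68 in⁴.
For the y-axis: x̄ = 3.2 in.
Repeating about the centroidal y-axis gives I_y = 17.49 in⁴.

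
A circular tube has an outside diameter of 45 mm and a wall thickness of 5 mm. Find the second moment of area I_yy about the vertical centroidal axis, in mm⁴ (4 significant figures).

Split into non-overlapping primitives; take the origin at the lower-left of the bounding box.
Outer circle: ⌀45, A = 1590.43 mm², x = 22.5 mm, Ī = 201 289 mm⁴.
Bore (subtracted): ⌀35, A = 962.113 mm², x = 22.5 mm, Ī = 73661.8 mm⁴.
By symmetry the centroid is at mid-width, x̄ = 22.5 mm.
All pieces are centred on the vertical centroidal axis, so I = ΣĪ (holes subtracted) = 127 627 mm⁴.

I_yy ≈ 1.276 × 10⁵ mm⁴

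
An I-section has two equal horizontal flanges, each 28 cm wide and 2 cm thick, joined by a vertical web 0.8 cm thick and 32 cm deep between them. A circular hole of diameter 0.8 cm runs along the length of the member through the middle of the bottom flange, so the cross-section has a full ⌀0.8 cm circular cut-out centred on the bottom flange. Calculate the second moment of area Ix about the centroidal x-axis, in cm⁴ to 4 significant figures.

Ix ≈ 3.444 × 10⁴ cm⁴

Decompose the section into non-overlapping parts with the origin at the bottom-left of its bounding rectangle.
Bottom flange: 28 × 2, A = 56 cm², y = 1 cm, Ī = 18.6667 cm⁴.
Web: 0.8 × 32, A = 25.6 cm², y = 18 cm, Ī = 2184.53 cm⁴.
Top flange: 28 × 2, A = 56 cm², y = 35 cm, Ī = 18.6667 cm⁴.
Hole (subtracted): ⌀0.8, A = 0.502655 cm², y = 1 cm, Ī = 0.0201062 cm⁴.
Centroid: ȳ = ΣA·y / ΣA = 18.0623 cm.
Transfer each piece to the centroidal x-axis using Ī + A·d² with d = y − 18.0623:
  bottom flange: d = -17.0623 cm → contributes +16321.6 cm⁴
  web: d = -0.0623289 cm → contributes +2184.63 cm⁴
  top flange: d = 16.9377 cm → contributes +16084.2 cm⁴
  hole: d = -17.0623 cm → contributes −146.355 cm⁴
Total I = 34 444 cm⁴.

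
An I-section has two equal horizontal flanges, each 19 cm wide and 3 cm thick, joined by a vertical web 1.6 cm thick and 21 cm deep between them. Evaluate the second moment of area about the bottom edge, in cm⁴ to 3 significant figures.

Split into non-overlapping primitives; take the origin at the lower-left of the bounding box.
Bottom flange: 19 × 3, A = 57 cm², y = 1.5 cm, Ī = 42.75 cm⁴.
Web: 1.6 × 21, A = 33.6 cm², y = 13.5 cm, Ī = 1234.8 cm⁴.
Top flange: 19 × 3, A = 57 cm², y = 25.5 cm, Ī = 42.75 cm⁴.
Transfer each piece to the bottom edge using Ī + A·d² with d = y − 0:
  bottom flange: d = 1.5 cm → contributes +171 cm⁴
  web: d = 13.5 cm → contributes +7358.4 cm⁴
  top flange: d = 25.5 cm → contributes +37 107 cm⁴
Total I = 44 636 cm⁴.

I_base ≈ 4.46 × 10⁴ cm⁴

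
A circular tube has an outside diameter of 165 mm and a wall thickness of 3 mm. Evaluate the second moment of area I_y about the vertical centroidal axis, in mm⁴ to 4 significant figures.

Treat the section as a set of non-overlapping primitives; coordinates are from the bounding-box lower-left.
Outer circle: ⌀165, A = 21382.5 mm², x = 82.5 mm, Ī = 36 383 601 mm⁴.
Bore (subtracted): ⌀159, A = 19855.7 mm², x = 82.5 mm, Ī = 31 373 170 mm⁴.
By symmetry the centroid is at mid-width, x̄ = 82.5 mm.
All pieces are centred on the vertical centroidal axis, so I = ΣĪ (holes subtracted) = 5 010 431 mm⁴.

I_y ≈ 5.010 × 10⁶ mm⁴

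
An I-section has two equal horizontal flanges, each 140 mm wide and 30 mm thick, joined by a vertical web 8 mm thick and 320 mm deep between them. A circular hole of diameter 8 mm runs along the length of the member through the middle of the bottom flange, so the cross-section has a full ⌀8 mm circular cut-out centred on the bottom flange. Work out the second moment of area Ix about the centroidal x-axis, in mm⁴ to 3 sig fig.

Ix ≈ 2.78 × 10⁸ mm⁴

Break the section into simple shapes (no overlaps), measuring from the bottom-left corner of the bounding box.
Bottom flange: 140 × 30, A = 4 200 mm², y = 15 mm, Ī = 315 000 mm⁴.
Web: 8 × 320, A = 2 560 mm², y = 190 mm, Ī = 21 845 333 mm⁴.
Top flange: 140 × 30, A = 4 200 mm², y = 365 mm, Ī = 315 000 mm⁴.
Hole (subtracted): ⌀8, A = 50.265 mm², y = 15 mm, Ī = 201.06 mm⁴.
Centroid: ȳ = ΣA·y / ΣA = 190.81 mm.
Transfer each piece to the centroidal x-axis using Ī + A·d² with d = y − 190.81:
  bottom flange: d = -175.81 mm → contributes +130 127 983 mm⁴
  web: d = -0.80629 mm → contributes +21 846 998 mm⁴
  top flange: d = 174.19 mm → contributes +127 757 477 mm⁴
  hole: d = -175.81 mm → contributes −1 553 799 mm⁴
Total I = 278 178 659 mm⁴.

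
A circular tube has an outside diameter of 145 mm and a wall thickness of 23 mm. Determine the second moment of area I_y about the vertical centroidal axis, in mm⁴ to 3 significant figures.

I_y ≈ 1.70 × 10⁷ mm⁴

Split into non-overlapping primitives; take the origin at the lower-left of the bounding box.
Outer circle: ⌀145, A = 16 513 mm², x = 72.5 mm, Ī = 21 699 109 mm⁴.
Bore (subtracted): ⌀99, A = 7697.7 mm², x = 72.5 mm, Ī = 4 715 315 mm⁴.
By symmetry the centroid is at mid-width, x̄ = 72.5 mm.
All pieces are centred on the vertical centroidal axis, so I = ΣĪ (holes subtracted) = 16 983 795 mm⁴.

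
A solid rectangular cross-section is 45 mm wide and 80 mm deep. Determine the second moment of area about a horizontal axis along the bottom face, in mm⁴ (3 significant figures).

I_base ≈ 7.68 × 10⁶ mm⁴

The section: 45 × 80, A = 3 600 mm², y = 40 mm, Ī = 1 920 000 mm⁴.
Transfer it to the bottom edge using Ī + A·d² with d = y − 0:
  the section: d = 40 mm → contributes +7 680 000 mm⁴
Total I = 7 680 000 mm⁴.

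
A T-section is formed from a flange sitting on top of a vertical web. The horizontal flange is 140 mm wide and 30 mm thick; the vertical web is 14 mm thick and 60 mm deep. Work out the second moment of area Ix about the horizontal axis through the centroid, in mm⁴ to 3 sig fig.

Ix ≈ 1.98 × 10⁶ mm⁴

Split into non-overlapping primitives; take the origin at the lower-left of the bounding box.
Flange: 140 × 30, A = 4 200 mm², y = 75 mm, Ī = 315 000 mm⁴.
Web: 14 × 60, A = 840 mm², y = 30 mm, Ī = 252 000 mm⁴.
Centroid: ȳ = ΣA·y / ΣA = 67.5 mm.
Transfer each piece to the horizontal axis through the centroid using Ī + A·d² with d = y − 67.5:
  flange: d = 7.5 mm → contributes +551 250 mm⁴
  web: d = -37.5 mm → contributes +1 433 250 mm⁴
Total I = 1 984 500 mm⁴.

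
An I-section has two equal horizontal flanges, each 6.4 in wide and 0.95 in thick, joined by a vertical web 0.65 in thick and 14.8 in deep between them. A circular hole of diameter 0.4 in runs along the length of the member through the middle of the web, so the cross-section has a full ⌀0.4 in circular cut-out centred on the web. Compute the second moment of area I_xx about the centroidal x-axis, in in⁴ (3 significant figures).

I_xx ≈ 931 in⁴

Treat the section as a set of non-overlapping primitives; coordinates are from the bounding-box lower-left.
Bottom flange: 6.4 × 0.95, A = 6.08 in², y = 0.475 in, Ī = 0.45727 in⁴.
Web: 0.65 × 14.8, A = 9.62 in², y = 8.35 in, Ī = 175.6 in⁴.
Top flange: 6.4 × 0.95, A = 6.08 in², y = 16.225 in, Ī = 0.45727 in⁴.
Hole (subtracted): ⌀0.4, A = 0.12566 in², y = 8.35 in, Ī = 0.0012566 in⁴.
By symmetry the centroid is at mid-height, ȳ = 8.35 in.
Transfer each piece to the centroidal x-axis using Ī + A·d² with d = y − 8.35:
  bottom flange: d = -7.875 in → contributes +377.51 in⁴
  web: d = 0 in → contributes +175.6 in⁴
  top flange: d = 7.875 in → contributes +377.51 in⁴
  hole: d = 0 in → contributes −0.0012566 in⁴
Total I = 930.62 in⁴.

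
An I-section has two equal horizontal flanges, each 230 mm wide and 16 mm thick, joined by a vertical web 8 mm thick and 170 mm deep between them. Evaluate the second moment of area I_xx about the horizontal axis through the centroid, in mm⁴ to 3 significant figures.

I_xx ≈ 6.71 × 10⁷ mm⁴

Treat the section as a set of non-overlapping primitives; coordinates are from the bounding-box lower-left.
Bottom flange: 230 × 16, A = 3 680 mm², y = 8 mm, Ī = 78 507 mm⁴.
Web: 8 × 170, A = 1 360 mm², y = 101 mm, Ī = 3 275 333 mm⁴.
Top flange: 230 × 16, A = 3 680 mm², y = 194 mm, Ī = 78 507 mm⁴.
By symmetry the centroid is at mid-height, ȳ = 101 mm.
Transfer each piece to the horizontal axis through the centroid using Ī + A·d² with d = y − 101:
  bottom flange: d = -93 mm → contributes +31 906 827 mm⁴
  web: d = 0 mm → contributes +3 275 333 mm⁴
  top flange: d = 93 mm → contributes +31 906 827 mm⁴
Total I = 67 088 987 mm⁴.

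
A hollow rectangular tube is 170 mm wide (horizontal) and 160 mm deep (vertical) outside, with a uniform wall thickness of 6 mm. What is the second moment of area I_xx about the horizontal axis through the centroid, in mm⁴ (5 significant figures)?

I_xx ≈ 1.5343 × 10⁷ mm⁴

Break the section into simple shapes (no overlaps), measuring from the bottom-left corner of the bounding box.
Outer rectangle: 170 × 160, A = 27 200 mm², y = 80 mm, Ī = 58 026 667 mm⁴.
Inner void (subtracted): 158 × 148, A = 23 384 mm², y = 80 mm, Ī = 42 683 595 mm⁴.
By symmetry the centroid is at mid-height, ȳ = 80 mm.
All pieces are centred on the horizontal axis through the centroid, so I = ΣĪ (holes subtracted) = 15 343 072 mm⁴.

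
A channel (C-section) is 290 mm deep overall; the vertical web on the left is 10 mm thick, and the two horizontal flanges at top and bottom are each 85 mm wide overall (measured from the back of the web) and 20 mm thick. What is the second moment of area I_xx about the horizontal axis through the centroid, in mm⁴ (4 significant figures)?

I_xx ≈ 7.510 × 10⁷ mm⁴

Treat the section as a set of non-overlapping primitives; coordinates are from the bounding-box lower-left.
Web: 10 × 290, A = 2 900 mm², y = 145 mm, Ī = 20 324 167 mm⁴.
Top flange (beyond web): 75 × 20, A = 1 500 mm², y = 280 mm, Ī = 50 000 mm⁴.
Bottom flange (beyond web): 75 × 20, A = 1 500 mm², y = 10 mm, Ī = 50 000 mm⁴.
By symmetry the centroid is at mid-height, ȳ = 145 mm.
Transfer each piece to the horizontal axis through the centroid using Ī + A·d² with d = y − 145:
  web: d = 0 mm → contributes +20 324 167 mm⁴
  top flange (beyond web): d = 135 mm → contributes +27 387 500 mm⁴
  bottom flange (beyond web): d = -135 mm → contributes +27 387 500 mm⁴
Total I = 75 099 167 mm⁴.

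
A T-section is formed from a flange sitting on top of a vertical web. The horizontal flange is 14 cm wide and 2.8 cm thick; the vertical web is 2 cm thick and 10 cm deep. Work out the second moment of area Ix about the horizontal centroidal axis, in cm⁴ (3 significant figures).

Ix ≈ 735 cm⁴

Decompose the section into non-overlapping parts with the origin at the bottom-left of its bounding rectangle.
Flange: 14 × 2.8, A = 39.2 cm², y = 11.4 cm, Ī = 25.611 cm⁴.
Web: 2 × 10, A = 20 cm², y = 5 cm, Ī = 166.67 cm⁴.
Centroid: ȳ = ΣA·y / ΣA = 9.2378 cm.
Transfer each piece to the horizontal centroidal axis using Ī + A·d² with d = y − 9.2378:
  flange: d = 2.1622 cm → contributes +208.87 cm⁴
  web: d = -4.2378 cm → contributes +525.85 cm⁴
Total I = 734.72 cm⁴.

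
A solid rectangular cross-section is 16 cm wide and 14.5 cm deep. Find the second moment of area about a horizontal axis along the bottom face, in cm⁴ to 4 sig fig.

I_base ≈ 1.626 × 10⁴ cm⁴

The section: 16 × 14.5, A = 232 cm², y = 7.25 cm, Ī = 4064.83 cm⁴.
Transfer it to a horizontal axis along the bottom face using Ī + A·d² with d = y − 0:
  the section: d = 7.25 cm → contributes +16259.3 cm⁴
Total I = 16259.3 cm⁴.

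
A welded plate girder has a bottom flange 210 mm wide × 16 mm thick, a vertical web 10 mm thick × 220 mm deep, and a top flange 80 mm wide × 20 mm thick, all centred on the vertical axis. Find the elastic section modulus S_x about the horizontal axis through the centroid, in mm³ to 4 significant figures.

Treat the section as a set of non-overlapping primitives; coordinates are from the bounding-box lower-left.
Bottom plate: 210 × 16, A = 3 360 mm², y = 8 mm, Ī = 71 680 mm⁴.
Web plate: 10 × 220, A = 2 200 mm², y = 126 mm, Ī = 8 873 333 mm⁴.
Top plate: 80 × 20, A = 1 600 mm², y = 246 mm, Ī = 53333.3 mm⁴.
Centroid: ȳ = ΣA·y / ΣA = 97.4413 mm.
Transfer each piece to the horizontal axis through the centroid using Ī + A·d² with d = y − 97.4413:
  bottom plate: d = -89.4413 mm → contributes +26 950 852 mm⁴
  web plate: d = 28.5587 mm → contributes +10 667 647 mm⁴
  top plate: d = 148.559 mm → contributes +35 364 814 mm⁴
Total I = 72 983 312 mm⁴.
Extreme fibre distance c = 158.559 mm; S = I/c = 460 292 mm³.

S_x ≈ 4.603 × 10⁵ mm³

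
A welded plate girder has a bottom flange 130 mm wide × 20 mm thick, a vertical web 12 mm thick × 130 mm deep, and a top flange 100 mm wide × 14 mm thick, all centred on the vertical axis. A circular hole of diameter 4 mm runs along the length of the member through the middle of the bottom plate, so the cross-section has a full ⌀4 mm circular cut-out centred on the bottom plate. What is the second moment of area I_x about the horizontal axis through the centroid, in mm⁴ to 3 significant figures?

Decompose the section into non-overlapping parts with the origin at the bottom-left of its bounding rectangle.
Bottom plate: 130 × 20, A = 2 600 mm², y = 10 mm, Ī = 86 667 mm⁴.
Web plate: 12 × 130, A = 1 560 mm², y = 85 mm, Ī = 2 197 000 mm⁴.
Top plate: 100 × 14, A = 1 400 mm², y = 157 mm, Ī = 22 867 mm⁴.
Hole (subtracted): ⌀4, A = 12.566 mm², y = 10 mm, Ī = 12.566 mm⁴.
Centroid: ȳ = ΣA·y / ΣA = 68.189 mm.
Transfer each piece to the horizontal axis through the centroid using Ī + A·d² with d = y − 68.189:
  bottom plate: d = -58.189 mm → contributes +8 890 183 mm⁴
  web plate: d = 16.811 mm → contributes +2 637 868 mm⁴
  top plate: d = 88.811 mm → contributes +11 065 201 mm⁴
  hole: d = -58.189 mm → contributes −42 562 mm⁴
Total I = 22 550 689 mm⁴.

I_x ≈ 2.26 × 10⁷ mm⁴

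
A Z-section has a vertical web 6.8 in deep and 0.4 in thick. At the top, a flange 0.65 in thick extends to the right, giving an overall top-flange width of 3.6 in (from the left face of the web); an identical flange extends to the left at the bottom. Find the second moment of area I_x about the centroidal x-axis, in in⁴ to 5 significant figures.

I_x ≈ 49.963 in⁴

Break the section into simple shapes (no overlaps), measuring from the bottom-left corner of the bounding box.
Web: 0.4 × 6.8, A = 2.72 in², y = 3.4 in, Ī = 10.48107 in⁴.
Top flange (beyond web): 3.2 × 0.65, A = 2.08 in², y = 6.475 in, Ī = 0.07323333 in⁴.
Bottom flange (beyond web): 3.2 × 0.65, A = 2.08 in², y = 0.325 in, Ī = 0.07323333 in⁴.
Centroid: ȳ = ΣA·y / ΣA = 3.4 in.
Transfer each piece to the centroidal x-axis using Ī + A·d² with d = y − 3.4:
  web: d = 0 in → contributes +10.48107 in⁴
  top flange (beyond web): d = 3.075 in → contributes +19.74093 in⁴
  bottom flange (beyond web): d = -3.075 in → contributes +19.74093 in⁴
Total I = 49.96293 in⁴.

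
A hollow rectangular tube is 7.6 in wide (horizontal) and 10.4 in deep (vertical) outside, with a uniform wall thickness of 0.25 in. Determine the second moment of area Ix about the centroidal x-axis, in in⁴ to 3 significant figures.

Ix ≈ 138 in⁴

Break the section into simple shapes (no overlaps), measuring from the bottom-left corner of the bounding box.
Outer rectangle: 7.6 × 10.4, A = 79.04 in², y = 5.2 in, Ī = 712.41 in⁴.
Inner void (subtracted): 7.1 × 9.9, A = 70.29 in², y = 5.2 in, Ī = 574.09 in⁴.
By symmetry the centroid is at mid-height, ȳ = 5.2 in.
All pieces are centred on the centroidal x-axis, so I = ΣĪ (holes subtracted) = 138.32 in⁴.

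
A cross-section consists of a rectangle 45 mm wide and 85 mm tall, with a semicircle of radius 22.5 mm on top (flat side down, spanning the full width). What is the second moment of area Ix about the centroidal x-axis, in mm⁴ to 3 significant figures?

Decompose the section into non-overlapping parts with the origin at the bottom-left of its bounding rectangle.
Rectangular body: 45 × 85, A = 3 825 mm², y = 42.5 mm, Ī = 2 302 969 mm⁴.
Semicircular cap: semicircle r = 22.5, A = 795.22 mm², y = 94.549 mm, Ī = 28 130 mm⁴.
Centroid: ȳ = ΣA·y / ΣA = 51.459 mm.
Transfer each piece to the centroidal x-axis using Ī + A·d² with d = y − 51.459:
  rectangular body: d = -8.9585 mm → contributes +2 609 946 mm⁴
  semicircular cap: d = 43.091 mm → contributes +1 504 696 mm⁴
Total I = 4 114 642 mm⁴.

Ix ≈ 4.11 × 10⁶ mm⁴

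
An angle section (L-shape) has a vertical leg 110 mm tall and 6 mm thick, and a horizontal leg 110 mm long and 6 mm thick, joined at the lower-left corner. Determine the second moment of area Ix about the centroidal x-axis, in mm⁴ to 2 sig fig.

Treat the section as a set of non-overlapping primitives; coordinates are from the bounding-box lower-left.
Vertical leg: 6 × 110, A = 660 mm², y = 55 mm, Ī = 665 500 mm⁴.
Horizontal leg (remainder): 104 × 6, A = 624 mm², y = 3 mm, Ī = 1 872 mm⁴.
Centroid: ȳ = ΣA·y / ΣA = 29.73 mm.
Transfer each piece to the centroidal x-axis using Ī + A·d² with d = y − 29.73:
  vertical leg: d = 25.27 mm → contributes +1 086 992 mm⁴
  horizontal leg (remainder): d = -26.73 mm → contributes +447 681 mm⁴
Total I = 1 534 674 mm⁴.

Ix ≈ 1.5 × 10⁶ mm⁴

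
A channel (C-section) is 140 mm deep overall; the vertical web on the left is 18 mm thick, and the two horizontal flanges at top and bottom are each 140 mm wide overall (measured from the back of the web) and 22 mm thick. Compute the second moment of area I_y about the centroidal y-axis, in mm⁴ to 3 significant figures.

Treat the section as a set of non-overlapping primitives; coordinates are from the bounding-box lower-left.
Web: 18 × 140, A = 2 520 mm², x = 9 mm, Ī = 68 040 mm⁴.
Top flange (beyond web): 122 × 22, A = 2 684 mm², x = 79 mm, Ī = 3 329 055 mm⁴.
Bottom flange (beyond web): 122 × 22, A = 2 684 mm², x = 79 mm, Ī = 3 329 055 mm⁴.
Centroid: x̄ = ΣA·x / ΣA = 56.637 mm.
Transfer each piece to the centroidal y-axis using Ī + A·d² with d = x − 56.637:
  web: d = -47.637 mm → contributes +5 786 615 mm⁴
  top flange (beyond web): d = 22.363 mm → contributes +4 671 343 mm⁴
  bottom flange (beyond web): d = 22.363 mm → contributes +4 671 343 mm⁴
Total I = 15 129 301 mm⁴.

I_y ≈ 1.51 × 10⁷ mm⁴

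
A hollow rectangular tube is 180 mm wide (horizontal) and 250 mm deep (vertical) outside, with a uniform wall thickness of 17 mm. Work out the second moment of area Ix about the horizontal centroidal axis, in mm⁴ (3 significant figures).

Treat the section as a set of non-overlapping primitives; coordinates are from the bounding-box lower-left.
Outer rectangle: 180 × 250, A = 45 000 mm², y = 125 mm, Ī = 234 375 000 mm⁴.
Inner void (subtracted): 146 × 216, A = 31 536 mm², y = 125 mm, Ī = 122 611 968 mm⁴.
By symmetry the centroid is at mid-height, ȳ = 125 mm.
All pieces are centred on the horizontal centroidal axis, so I = ΣĪ (holes subtracted) = 111 763 032 mm⁴.

Ix ≈ 1.12 × 10⁸ mm⁴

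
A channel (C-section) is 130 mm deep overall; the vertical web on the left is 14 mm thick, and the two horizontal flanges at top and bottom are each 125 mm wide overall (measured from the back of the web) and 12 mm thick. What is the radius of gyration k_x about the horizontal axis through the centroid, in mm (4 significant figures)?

Split into non-overlapping primitives; take the origin at the lower-left of the bounding box.
Web: 14 × 130, A = 1 820 mm², y = 65 mm, Ī = 2 563 167 mm⁴.
Top flange (beyond web): 111 × 12, A = 1 332 mm², y = 124 mm, Ī = 15 984 mm⁴.
Bottom flange (beyond web): 111 × 12, A = 1 332 mm², y = 6 mm, Ī = 15 984 mm⁴.
By symmetry the centroid is at mid-height, ȳ = 65 mm.
Transfer each piece to the horizontal axis through the centroid using Ī + A·d² with d = y − 65:
  web: d = 0 mm → contributes +2 563 167 mm⁴
  top flange (beyond web): d = 59 mm → contributes +4 652 676 mm⁴
  bottom flange (beyond web): d = -59 mm → contributes +4 652 676 mm⁴
Total I = 11 868 519 mm⁴.
Radius of gyration: k = √(I/A) = √(11 868 519 / 4 484) = 51.4476 mm.

k_x ≈ 51.45 mm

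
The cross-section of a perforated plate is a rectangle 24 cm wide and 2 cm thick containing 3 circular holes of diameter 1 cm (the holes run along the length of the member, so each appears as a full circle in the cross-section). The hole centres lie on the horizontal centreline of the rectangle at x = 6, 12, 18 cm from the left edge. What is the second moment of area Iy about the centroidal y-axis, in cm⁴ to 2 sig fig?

Iy ≈ 2200 cm⁴

Decompose the section into non-overlapping parts with the origin at the bottom-left of its bounding rectangle.
Plate: 24 × 2, A = 48 cm², x = 12 cm, Ī = 2 304 cm⁴.
Hole 1 (subtracted): ⌀1, A = 0.7854 cm², x = 6 cm, Ī = 0.04909 cm⁴.
Hole 2 (subtracted): ⌀1, A = 0.7854 cm², x = 12 cm, Ī = 0.04909 cm⁴.
Hole 3 (subtracted): ⌀1, A = 0.7854 cm², x = 18 cm, Ī = 0.04909 cm⁴.
By symmetry the centroid is at mid-width, x̄ = 12 cm.
Transfer each piece to the centroidal y-axis using Ī + A·d² with d = x − 12:
  plate: d = 0 cm → contributes +2 304 cm⁴
  hole 1: d = -6 cm → contributes −28.32 cm⁴
  hole 2: d = 0 cm → contributes −0.04909 cm⁴
  hole 3: d = 6 cm → contributes −28.32 cm⁴
Total I = 2 247 cm⁴.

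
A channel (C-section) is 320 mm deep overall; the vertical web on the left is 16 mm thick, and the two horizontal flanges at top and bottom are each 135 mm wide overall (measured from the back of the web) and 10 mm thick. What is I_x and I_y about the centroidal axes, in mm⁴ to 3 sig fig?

Break the section into simple shapes (no overlaps), measuring from the bottom-left corner of the bounding box.
Web: 16 × 320, A = 5 120 mm², y = 160 mm, Ī = 43 690 667 mm⁴.
Top flange (beyond web): 119 × 10, A = 1 190 mm², y = 315 mm, Ī = 9916.7 mm⁴.
Bottom flange (beyond web): 119 × 10, A = 1 190 mm², y = 5 mm, Ī = 9916.7 mm⁴.
By symmetry the centroid is at mid-height, ȳ = 160 mm.
Transfer each piece to the centroidal x-axis using Ī + A·d² with d = y − 160:
  web: d = 0 mm → contributes +43 690 667 mm⁴
  top flange (beyond web): d = 155 mm → contributes +28 599 667 mm⁴
  bottom flange (beyond web): d = -155 mm → contributes +28 599 667 mm⁴
Total I = 100 890 000 mm⁴.
For the y-axis: x̄ = 29.42 mm.
Repeating about the centroidal y-axis gives I_y = 10 320 577 mm⁴.

I_x ≈ 1.01 × 10⁸ mm⁴, I_y ≈ 1.03 × 10⁷ mm⁴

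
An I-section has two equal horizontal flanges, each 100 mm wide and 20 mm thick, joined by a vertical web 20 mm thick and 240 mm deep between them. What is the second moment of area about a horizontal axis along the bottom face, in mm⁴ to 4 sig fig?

Split into non-overlapping primitives; take the origin at the lower-left of the bounding box.
Bottom flange: 100 × 20, A = 2 000 mm², y = 10 mm, Ī = 66666.7 mm⁴.
Web: 20 × 240, A = 4 800 mm², y = 140 mm, Ī = 23 040 000 mm⁴.
Top flange: 100 × 20, A = 2 000 mm², y = 270 mm, Ī = 66666.7 mm⁴.
Transfer each piece to the bottom edge using Ī + A·d² with d = y − 0:
  bottom flange: d = 10 mm → contributes +266 667 mm⁴
  web: d = 140 mm → contributes +117 120 000 mm⁴
  top flange: d = 270 mm → contributes +145 866 667 mm⁴
Total I = 263 253 333 mm⁴.

I_base ≈ 2.633 × 10⁸ mm⁴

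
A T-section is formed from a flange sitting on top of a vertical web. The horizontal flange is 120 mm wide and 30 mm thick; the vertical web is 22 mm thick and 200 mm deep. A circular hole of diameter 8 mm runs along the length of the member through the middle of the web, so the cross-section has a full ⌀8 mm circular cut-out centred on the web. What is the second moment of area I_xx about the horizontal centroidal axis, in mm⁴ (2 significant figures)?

Break the section into simple shapes (no overlaps), measuring from the bottom-left corner of the bounding box.
Flange: 120 × 30, A = 3 600 mm², y = 215 mm, Ī = 270 000 mm⁴.
Web: 22 × 200, A = 4 400 mm², y = 100 mm, Ī = 14 666 667 mm⁴.
Hole (subtracted): ⌀8, A = 50.27 mm², y = 100 mm, Ī = 201.1 mm⁴.
Centroid: ȳ = ΣA·y / ΣA = 152.1 mm.
Transfer each piece to the horizontal centroidal axis using Ī + A·d² with d = y − 152.1:
  flange: d = 62.92 mm → contributes +14 523 399 mm⁴
  web: d = -52.08 mm → contributes +26 599 625 mm⁴
  hole: d = -52.08 mm → contributes −136 523 mm⁴
Total I = 40 986 500 mm⁴.

I_xx ≈ 4.1 × 10⁷ mm⁴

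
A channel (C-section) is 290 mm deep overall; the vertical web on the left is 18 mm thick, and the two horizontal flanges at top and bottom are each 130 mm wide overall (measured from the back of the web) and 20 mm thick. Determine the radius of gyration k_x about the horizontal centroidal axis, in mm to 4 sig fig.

Treat the section as a set of non-overlapping primitives; coordinates are from the bounding-box lower-left.
Web: 18 × 290, A = 5 220 mm², y = 145 mm, Ī = 36 583 500 mm⁴.
Top flange (beyond web): 112 × 20, A = 2 240 mm², y = 280 mm, Ī = 74666.7 mm⁴.
Bottom flange (beyond web): 112 × 20, A = 2 240 mm², y = 10 mm, Ī = 74666.7 mm⁴.
By symmetry the centroid is at mid-height, ȳ = 145 mm.
Transfer each piece to the horizontal centroidal axis using Ī + A·d² with d = y − 145:
  web: d = 0 mm → contributes +36 583 500 mm⁴
  top flange (beyond web): d = 135 mm → contributes +40 898 667 mm⁴
  bottom flange (beyond web): d = -135 mm → contributes +40 898 667 mm⁴
Total I = 118 380 833 mm⁴.
Radius of gyration: k = √(I/A) = √(118 380 833 / 9 700) = 110.473 mm.

k_x ≈ 110.5 mm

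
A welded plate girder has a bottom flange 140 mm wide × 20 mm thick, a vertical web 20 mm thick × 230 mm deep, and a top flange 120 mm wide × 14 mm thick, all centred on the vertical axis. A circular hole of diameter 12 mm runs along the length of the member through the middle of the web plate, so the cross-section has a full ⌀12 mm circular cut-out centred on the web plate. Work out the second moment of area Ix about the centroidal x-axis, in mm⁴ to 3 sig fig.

Ix ≈ 8.68 × 10⁷ mm⁴

Treat the section as a set of non-overlapping primitives; coordinates are from the bounding-box lower-left.
Bottom plate: 140 × 20, A = 2 800 mm², y = 10 mm, Ī = 93 333 mm⁴.
Web plate: 20 × 230, A = 4 600 mm², y = 135 mm, Ī = 20 278 333 mm⁴.
Top plate: 120 × 14, A = 1 680 mm², y = 257 mm, Ī = 27 440 mm⁴.
Hole (subtracted): ⌀12, A = 113.1 mm², y = 135 mm, Ī = 1017.9 mm⁴.
Centroid: ȳ = ΣA·y / ΣA = 118.82 mm.
Transfer each piece to the centroidal x-axis using Ī + A·d² with d = y − 118.82:
  bottom plate: d = -108.82 mm → contributes +33 253 375 mm⁴
  web plate: d = 16.175 mm → contributes +21 481 840 mm⁴
  top plate: d = 138.18 mm → contributes +32 102 574 mm⁴
  hole: d = 16.175 mm → contributes −30 608 mm⁴
Total I = 86 807 181 mm⁴.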